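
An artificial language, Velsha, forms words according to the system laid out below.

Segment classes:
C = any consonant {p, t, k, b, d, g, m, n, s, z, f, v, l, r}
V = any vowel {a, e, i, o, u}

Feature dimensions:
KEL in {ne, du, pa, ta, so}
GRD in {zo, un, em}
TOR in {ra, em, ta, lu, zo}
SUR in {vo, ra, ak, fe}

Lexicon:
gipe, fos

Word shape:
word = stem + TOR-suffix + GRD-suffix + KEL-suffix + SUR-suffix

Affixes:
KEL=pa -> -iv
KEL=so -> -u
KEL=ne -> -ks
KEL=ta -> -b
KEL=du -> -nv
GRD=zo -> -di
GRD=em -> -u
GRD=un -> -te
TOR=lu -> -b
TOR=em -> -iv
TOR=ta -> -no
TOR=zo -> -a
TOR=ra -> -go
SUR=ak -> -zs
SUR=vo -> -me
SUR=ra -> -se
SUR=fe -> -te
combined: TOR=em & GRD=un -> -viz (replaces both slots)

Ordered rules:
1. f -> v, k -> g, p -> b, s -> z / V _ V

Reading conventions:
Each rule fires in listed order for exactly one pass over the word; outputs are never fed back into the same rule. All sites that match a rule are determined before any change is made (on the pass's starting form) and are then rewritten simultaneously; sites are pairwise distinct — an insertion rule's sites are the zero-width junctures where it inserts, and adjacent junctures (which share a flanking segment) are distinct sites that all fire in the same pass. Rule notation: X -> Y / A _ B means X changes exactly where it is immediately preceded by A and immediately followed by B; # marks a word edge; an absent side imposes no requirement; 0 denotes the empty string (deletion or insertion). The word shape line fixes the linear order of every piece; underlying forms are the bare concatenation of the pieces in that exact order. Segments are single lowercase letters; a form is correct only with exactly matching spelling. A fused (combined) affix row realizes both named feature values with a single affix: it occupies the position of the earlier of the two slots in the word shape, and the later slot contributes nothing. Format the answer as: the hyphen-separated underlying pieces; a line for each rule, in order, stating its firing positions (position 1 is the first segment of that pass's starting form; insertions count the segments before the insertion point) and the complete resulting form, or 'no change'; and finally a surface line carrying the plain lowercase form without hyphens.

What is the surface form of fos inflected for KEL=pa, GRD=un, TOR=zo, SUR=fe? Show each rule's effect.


underlying: fos-a-te-iv-te
1. f -> v, k -> g, p -> b, s -> z / V _ V: fires at position(s) 3: fozateivte
surface: fozateivte


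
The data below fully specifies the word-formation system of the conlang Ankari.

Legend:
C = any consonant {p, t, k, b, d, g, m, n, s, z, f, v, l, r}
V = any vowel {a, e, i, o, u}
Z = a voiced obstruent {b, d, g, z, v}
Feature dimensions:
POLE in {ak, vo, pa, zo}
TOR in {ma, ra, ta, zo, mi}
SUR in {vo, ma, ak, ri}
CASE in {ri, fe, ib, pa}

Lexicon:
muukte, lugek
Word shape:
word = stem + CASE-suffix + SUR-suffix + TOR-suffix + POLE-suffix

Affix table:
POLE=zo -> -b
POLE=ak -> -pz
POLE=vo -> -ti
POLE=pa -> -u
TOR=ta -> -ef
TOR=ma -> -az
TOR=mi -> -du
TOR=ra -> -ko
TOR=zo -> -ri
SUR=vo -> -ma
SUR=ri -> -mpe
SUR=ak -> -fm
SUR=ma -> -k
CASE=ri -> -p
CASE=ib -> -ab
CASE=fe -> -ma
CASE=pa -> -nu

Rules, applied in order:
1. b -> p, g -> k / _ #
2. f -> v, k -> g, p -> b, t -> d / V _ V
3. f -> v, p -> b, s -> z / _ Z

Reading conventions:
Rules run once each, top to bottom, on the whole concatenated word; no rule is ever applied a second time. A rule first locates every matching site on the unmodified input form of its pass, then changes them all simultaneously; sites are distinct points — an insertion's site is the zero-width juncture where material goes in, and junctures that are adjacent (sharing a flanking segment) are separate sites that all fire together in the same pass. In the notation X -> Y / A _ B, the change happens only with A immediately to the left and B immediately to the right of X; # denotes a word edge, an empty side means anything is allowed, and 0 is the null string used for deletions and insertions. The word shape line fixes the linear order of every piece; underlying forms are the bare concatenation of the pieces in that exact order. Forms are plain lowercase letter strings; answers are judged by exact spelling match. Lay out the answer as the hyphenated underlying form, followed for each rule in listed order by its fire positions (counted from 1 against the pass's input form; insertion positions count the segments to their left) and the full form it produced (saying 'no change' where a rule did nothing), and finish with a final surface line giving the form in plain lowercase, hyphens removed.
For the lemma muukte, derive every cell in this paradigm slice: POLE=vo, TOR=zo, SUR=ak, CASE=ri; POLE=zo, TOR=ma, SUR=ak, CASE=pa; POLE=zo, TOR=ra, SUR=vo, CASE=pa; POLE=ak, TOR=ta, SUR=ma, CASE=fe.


cell POLE=vo, TOR=zo, SUR=ak, CASE=ri:
underlying: muukte-p-fm-ri-ti
1. b -> p, g -> k / _ #: no change
2. f -> v, k -> g, p -> b, t -> d / V _ V: fires at position(s) 12: muuktepfmridi
3. f -> v, p -> b, s -> z / _ Z: no change
surface: muuktepfmridi

cell POLE=zo, TOR=ma, SUR=ak, CASE=pa:
underlying: muukte-nu-fm-az-b
1. b -> p, g -> k / _ #: fires at position(s) 13: muuktenufmazp
2. f -> v, k -> g, p -> b, t -> d / V _ V: no change
3. f -> v, p -> b, s -> z / _ Z: no change
surface: muuktenufmazp

cell POLE=zo, TOR=ra, SUR=vo, CASE=pa:
underlying: muukte-nu-ma-ko-b
1. b -> p, g -> k / _ #: fires at position(s) 13: muuktenumakop
2. f -> v, k -> g, p -> b, t -> d / V _ V: fires at position(s) 11: muuktenumagop
3. f -> v, p -> b, s -> z / _ Z: no change
surface: muuktenumagop

cell POLE=ak, TOR=ta, SUR=ma, CASE=fe:
underlying: muukte-ma-k-ef-pz
1. b -> p, g -> k / _ #: no change
2. f -> v, k -> g, p -> b, t -> d / V _ V: fires at position(s) 9: muuktemagefpz
3. f -> v, p -> b, s -> z / _ Z: fires at position(s) 12: muuktemagefbz
surface: muuktemagefbz


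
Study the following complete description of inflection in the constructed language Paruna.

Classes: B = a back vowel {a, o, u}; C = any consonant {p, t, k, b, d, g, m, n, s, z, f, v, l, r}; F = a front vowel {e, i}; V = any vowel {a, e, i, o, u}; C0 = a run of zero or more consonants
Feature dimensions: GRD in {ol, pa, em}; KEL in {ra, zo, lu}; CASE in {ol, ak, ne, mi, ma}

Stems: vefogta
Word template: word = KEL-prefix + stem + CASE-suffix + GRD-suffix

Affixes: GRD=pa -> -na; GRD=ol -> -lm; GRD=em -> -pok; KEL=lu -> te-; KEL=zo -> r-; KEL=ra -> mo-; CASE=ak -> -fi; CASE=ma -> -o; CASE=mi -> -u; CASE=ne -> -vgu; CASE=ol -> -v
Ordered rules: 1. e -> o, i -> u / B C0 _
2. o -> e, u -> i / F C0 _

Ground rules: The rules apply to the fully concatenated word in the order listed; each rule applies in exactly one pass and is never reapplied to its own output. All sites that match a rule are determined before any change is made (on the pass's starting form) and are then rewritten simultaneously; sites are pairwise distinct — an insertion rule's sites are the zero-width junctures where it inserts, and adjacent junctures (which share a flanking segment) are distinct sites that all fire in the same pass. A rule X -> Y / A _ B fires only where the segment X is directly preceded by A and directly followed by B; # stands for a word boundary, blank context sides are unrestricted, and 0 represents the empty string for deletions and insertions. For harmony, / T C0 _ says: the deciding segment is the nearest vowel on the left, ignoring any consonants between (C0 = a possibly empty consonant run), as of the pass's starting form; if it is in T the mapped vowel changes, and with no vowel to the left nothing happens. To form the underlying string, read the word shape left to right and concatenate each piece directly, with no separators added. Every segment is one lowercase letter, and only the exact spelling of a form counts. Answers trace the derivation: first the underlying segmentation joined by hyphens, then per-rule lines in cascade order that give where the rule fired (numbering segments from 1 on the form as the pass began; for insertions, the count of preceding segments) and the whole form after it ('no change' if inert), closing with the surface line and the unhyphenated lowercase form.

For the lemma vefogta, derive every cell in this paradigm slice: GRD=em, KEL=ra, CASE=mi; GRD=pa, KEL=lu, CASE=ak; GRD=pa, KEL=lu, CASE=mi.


cell GRD=em, KEL=ra, CASE=mi:
underlying: mo-vefogta-u-pok
1. e -> o, i -> u / B C0 _: fires at position(s) 4: movofogtaupok
2. o -> e, u -> i / F C0 _: no change
surface: movofogtaupok

cell GRD=pa, KEL=lu, CASE=ak:
underlying: te-vefogta-fi-na
1. e -> o, i -> u / B C0 _: fires at position(s) 11: tevefogtafuna
2. o -> e, u -> i / F C0 _: fires at position(s) 6: tevefegtafuna
surface: tevefegtafuna

cell GRD=pa, KEL=lu, CASE=mi:
underlying: te-vefogta-u-na
1. e -> o, i -> u / B C0 _: no change
2. o -> e, u -> i / F C0 _: fires at position(s) 6: tevefegtauna
surface: tevefegtauna


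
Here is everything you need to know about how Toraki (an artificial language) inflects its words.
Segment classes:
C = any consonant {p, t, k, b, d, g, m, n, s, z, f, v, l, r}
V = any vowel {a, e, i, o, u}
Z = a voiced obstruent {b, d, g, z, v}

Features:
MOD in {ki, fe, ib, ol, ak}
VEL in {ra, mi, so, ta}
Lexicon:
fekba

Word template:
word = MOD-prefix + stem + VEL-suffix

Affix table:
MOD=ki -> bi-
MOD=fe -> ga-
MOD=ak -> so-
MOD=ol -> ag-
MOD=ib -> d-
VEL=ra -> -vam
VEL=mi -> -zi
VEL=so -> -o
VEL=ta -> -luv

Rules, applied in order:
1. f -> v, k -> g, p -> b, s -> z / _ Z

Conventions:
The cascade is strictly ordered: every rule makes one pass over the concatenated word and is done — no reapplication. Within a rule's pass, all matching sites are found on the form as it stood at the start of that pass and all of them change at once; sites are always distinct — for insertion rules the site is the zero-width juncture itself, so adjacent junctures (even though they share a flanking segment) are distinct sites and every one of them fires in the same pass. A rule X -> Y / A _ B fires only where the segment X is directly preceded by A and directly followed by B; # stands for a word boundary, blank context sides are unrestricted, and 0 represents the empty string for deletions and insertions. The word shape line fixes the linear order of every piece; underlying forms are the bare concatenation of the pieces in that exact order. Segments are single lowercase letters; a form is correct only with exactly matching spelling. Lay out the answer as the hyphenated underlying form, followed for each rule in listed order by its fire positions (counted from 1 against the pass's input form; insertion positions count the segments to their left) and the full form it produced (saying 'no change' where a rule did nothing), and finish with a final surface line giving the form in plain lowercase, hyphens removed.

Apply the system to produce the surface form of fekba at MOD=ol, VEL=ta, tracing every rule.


underlying: ag-fekba-luv
1. f -> v, k -> g, p -> b, s -> z / _ Z: fires at position(s) 5: agfegbaluv
surface: agfegbaluv


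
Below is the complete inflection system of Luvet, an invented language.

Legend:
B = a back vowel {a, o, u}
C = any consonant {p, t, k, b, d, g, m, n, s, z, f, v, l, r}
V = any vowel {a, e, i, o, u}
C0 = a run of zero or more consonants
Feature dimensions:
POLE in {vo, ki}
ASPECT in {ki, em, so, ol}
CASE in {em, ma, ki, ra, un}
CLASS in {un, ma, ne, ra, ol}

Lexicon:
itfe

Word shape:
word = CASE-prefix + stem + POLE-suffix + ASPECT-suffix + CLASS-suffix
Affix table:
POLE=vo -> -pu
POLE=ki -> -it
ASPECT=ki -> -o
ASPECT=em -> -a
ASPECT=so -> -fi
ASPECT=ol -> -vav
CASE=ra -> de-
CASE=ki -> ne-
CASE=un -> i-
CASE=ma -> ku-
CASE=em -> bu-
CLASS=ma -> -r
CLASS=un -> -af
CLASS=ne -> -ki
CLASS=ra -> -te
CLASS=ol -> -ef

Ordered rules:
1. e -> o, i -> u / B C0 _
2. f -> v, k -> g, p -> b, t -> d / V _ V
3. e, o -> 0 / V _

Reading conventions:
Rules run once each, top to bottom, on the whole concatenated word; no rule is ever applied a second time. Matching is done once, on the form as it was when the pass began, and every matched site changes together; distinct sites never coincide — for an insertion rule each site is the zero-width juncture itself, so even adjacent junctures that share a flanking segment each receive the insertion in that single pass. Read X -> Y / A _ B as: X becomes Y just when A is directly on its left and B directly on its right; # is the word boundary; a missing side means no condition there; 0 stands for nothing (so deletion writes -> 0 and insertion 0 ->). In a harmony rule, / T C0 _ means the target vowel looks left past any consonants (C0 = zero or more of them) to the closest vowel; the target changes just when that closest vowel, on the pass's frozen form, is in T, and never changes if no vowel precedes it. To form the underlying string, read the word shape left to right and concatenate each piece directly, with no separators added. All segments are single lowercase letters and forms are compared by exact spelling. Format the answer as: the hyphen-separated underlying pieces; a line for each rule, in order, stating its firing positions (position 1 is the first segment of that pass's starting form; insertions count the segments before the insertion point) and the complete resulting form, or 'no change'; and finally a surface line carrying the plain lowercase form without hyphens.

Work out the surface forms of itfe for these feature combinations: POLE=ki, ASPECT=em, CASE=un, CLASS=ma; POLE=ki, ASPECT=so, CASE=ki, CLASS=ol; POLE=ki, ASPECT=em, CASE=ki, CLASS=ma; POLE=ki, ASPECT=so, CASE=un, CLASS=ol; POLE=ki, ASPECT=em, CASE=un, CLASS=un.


cell POLE=ki, ASPECT=em, CASE=un, CLASS=ma:
underlying: i-itfe-it-a-r
1. e -> o, i -> u / B C0 _: no change
2. f -> v, k -> g, p -> b, t -> d / V _ V: fires at position(s) 7: iitfeidar
3. e, o -> 0 / V _: no change
surface: iitfeidar

cell POLE=ki, ASPECT=so, CASE=ki, CLASS=ol:
underlying: ne-itfe-it-fi-ef
1. e -> o, i -> u / B C0 _: no change
2. f -> v, k -> g, p -> b, t -> d / V _ V: no change
3. e, o -> 0 / V _: fires at position(s) 11: neitfeitfif
surface: neitfeitfif

cell POLE=ki, ASPECT=em, CASE=ki, CLASS=ma:
underlying: ne-itfe-it-a-r
1. e -> o, i -> u / B C0 _: no change
2. f -> v, k -> g, p -> b, t -> d / V _ V: fires at position(s) 8: neitfeidar
3. e, o -> 0 / V _: no change
surface: neitfeidar

cell POLE=ki, ASPECT=so, CASE=un, CLASS=ol:
underlying: i-itfe-it-fi-ef
1. e -> o, i -> u / B C0 _: no change
2. f -> v, k -> g, p -> b, t -> d / V _ V: no change
3. e, o -> 0 / V _: fires at position(s) 10: iitfeitfif
surface: iitfeitfif

cell POLE=ki, ASPECT=em, CASE=un, CLASS=un:
underlying: i-itfe-it-a-af
1. e -> o, i -> u / B C0 _: no change
2. f -> v, k -> g, p -> b, t -> d / V _ V: fires at position(s) 7: iitfeidaaf
3. e, o -> 0 / V _: no change
surface: iitfeidaaf


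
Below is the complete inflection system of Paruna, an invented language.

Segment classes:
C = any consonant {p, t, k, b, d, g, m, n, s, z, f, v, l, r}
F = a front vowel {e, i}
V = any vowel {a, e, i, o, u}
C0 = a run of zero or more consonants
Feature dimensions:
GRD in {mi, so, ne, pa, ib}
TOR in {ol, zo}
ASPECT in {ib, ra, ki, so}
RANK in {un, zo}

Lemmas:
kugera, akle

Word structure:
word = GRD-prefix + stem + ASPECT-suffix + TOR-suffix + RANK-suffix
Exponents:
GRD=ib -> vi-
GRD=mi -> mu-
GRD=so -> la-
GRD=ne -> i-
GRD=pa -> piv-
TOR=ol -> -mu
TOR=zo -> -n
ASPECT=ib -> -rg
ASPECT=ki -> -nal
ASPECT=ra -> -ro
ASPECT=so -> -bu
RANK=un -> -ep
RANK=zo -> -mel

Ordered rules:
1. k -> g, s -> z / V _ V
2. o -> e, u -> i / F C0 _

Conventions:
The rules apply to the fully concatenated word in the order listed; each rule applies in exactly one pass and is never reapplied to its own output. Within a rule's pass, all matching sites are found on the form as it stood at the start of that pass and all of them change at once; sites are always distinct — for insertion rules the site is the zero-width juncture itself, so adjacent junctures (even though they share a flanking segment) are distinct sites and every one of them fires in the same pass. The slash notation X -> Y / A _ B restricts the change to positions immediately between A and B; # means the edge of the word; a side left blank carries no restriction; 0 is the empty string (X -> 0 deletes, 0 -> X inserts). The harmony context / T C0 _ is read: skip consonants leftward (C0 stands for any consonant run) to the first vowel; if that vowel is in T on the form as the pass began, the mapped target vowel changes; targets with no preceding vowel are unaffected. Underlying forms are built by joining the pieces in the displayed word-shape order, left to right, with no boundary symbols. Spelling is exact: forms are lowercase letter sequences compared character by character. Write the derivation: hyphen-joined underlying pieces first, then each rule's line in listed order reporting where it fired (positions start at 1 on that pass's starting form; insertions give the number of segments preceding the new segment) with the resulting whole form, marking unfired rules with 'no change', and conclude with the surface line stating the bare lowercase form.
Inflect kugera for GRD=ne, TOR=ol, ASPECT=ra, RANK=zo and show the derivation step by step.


underlying: i-kugera-ro-mu-mel
1. k -> g, s -> z / V _ V: fires at position(s) 2: igugeraromumel
2. o -> e, u -> i / F C0 _: fires at position(s) 3: igigeraromumel
surface: igigeraromumel


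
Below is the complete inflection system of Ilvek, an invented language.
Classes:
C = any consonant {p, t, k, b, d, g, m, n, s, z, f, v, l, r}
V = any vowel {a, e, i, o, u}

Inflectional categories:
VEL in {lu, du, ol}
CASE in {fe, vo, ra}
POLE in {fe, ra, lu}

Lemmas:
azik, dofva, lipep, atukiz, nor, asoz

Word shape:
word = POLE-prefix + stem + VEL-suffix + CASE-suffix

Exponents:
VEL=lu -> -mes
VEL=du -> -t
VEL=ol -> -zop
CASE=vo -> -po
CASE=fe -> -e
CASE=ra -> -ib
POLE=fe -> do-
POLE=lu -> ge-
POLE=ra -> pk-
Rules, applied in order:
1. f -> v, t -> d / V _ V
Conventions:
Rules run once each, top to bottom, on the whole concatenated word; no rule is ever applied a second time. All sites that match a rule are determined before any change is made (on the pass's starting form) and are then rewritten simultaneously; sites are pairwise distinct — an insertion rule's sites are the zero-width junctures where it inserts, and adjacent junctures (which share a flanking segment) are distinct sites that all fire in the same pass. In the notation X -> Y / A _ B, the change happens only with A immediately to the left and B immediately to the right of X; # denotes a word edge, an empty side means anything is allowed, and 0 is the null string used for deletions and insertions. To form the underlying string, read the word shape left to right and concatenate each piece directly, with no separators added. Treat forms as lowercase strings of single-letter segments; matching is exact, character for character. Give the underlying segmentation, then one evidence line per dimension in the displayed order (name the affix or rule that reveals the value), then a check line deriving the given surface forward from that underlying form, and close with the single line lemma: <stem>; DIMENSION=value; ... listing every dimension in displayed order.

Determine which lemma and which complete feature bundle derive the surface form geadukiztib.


underlying: ge-atukiz-t-ib
VEL=du - signalled by the affix -t
CASE=ra - signalled by the affix -ib
POLE=lu - signalled by the affix ge-
check: geatukiztib -> geadukiztib
lemma: atukiz; VEL=du; CASE=ra; POLE=lu


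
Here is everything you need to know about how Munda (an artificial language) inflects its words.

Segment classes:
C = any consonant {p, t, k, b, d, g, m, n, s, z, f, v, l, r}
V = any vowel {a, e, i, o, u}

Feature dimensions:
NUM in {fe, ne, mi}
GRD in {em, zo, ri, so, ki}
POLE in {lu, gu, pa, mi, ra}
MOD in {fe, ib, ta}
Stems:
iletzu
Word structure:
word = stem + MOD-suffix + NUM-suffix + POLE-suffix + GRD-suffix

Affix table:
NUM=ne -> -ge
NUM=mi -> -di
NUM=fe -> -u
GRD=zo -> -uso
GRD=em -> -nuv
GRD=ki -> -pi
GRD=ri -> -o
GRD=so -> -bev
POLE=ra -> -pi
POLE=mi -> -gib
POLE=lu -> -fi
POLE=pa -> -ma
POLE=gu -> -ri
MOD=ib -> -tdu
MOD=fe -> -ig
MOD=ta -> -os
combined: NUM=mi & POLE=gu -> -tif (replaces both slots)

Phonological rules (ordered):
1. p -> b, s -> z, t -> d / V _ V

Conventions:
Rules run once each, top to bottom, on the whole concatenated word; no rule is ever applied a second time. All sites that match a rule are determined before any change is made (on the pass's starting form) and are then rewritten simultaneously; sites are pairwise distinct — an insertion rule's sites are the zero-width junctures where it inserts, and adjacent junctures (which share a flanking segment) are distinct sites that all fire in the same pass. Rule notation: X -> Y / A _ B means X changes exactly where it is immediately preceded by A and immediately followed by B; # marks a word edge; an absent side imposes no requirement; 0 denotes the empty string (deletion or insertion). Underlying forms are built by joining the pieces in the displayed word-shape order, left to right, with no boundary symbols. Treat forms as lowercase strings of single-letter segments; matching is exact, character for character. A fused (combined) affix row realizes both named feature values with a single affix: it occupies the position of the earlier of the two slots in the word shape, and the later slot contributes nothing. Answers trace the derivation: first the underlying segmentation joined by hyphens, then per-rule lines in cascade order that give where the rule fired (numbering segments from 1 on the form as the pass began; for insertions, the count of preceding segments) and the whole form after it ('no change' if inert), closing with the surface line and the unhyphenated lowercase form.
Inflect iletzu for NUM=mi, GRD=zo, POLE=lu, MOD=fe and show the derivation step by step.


underlying: iletzu-ig-di-fi-uso
1. p -> b, s -> z, t -> d / V _ V: fires at position(s) 14: iletzuigdifiuzo
surface: iletzuigdifiuzo


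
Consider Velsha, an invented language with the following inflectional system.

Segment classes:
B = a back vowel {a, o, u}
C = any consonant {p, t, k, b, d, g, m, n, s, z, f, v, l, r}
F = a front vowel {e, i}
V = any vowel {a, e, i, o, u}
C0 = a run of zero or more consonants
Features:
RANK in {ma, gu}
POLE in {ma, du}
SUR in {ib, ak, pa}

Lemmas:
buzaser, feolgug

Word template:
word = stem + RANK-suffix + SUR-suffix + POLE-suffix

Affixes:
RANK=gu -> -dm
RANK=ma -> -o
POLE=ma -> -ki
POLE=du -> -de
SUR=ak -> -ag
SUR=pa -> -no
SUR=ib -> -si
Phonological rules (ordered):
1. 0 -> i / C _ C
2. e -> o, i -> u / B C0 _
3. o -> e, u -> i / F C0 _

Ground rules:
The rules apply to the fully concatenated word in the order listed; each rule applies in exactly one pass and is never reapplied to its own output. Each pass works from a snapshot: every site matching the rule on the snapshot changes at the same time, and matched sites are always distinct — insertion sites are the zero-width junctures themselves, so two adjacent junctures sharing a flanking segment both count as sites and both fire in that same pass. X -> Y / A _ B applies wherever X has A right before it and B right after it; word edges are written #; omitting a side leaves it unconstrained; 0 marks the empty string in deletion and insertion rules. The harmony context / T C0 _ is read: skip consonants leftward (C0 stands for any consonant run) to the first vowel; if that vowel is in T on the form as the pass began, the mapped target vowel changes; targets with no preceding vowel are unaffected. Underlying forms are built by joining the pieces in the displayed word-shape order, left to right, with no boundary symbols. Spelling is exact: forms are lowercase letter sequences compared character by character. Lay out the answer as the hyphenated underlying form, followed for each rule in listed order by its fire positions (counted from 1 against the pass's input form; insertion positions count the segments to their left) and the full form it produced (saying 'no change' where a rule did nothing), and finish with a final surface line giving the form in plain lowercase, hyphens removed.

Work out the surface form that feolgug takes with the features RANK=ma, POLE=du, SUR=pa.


underlying: feolgug-o-no-de
1. 0 -> i / C _ C: inserts after position(s) 4: feoligugonode
2. e -> o, i -> u / B C0 _: fires at position(s) 5, 13: feolugugonodo
3. o -> e, u -> i / F C0 _: fires at position(s) 3: feelugugonodo
surface: feelugugonodo


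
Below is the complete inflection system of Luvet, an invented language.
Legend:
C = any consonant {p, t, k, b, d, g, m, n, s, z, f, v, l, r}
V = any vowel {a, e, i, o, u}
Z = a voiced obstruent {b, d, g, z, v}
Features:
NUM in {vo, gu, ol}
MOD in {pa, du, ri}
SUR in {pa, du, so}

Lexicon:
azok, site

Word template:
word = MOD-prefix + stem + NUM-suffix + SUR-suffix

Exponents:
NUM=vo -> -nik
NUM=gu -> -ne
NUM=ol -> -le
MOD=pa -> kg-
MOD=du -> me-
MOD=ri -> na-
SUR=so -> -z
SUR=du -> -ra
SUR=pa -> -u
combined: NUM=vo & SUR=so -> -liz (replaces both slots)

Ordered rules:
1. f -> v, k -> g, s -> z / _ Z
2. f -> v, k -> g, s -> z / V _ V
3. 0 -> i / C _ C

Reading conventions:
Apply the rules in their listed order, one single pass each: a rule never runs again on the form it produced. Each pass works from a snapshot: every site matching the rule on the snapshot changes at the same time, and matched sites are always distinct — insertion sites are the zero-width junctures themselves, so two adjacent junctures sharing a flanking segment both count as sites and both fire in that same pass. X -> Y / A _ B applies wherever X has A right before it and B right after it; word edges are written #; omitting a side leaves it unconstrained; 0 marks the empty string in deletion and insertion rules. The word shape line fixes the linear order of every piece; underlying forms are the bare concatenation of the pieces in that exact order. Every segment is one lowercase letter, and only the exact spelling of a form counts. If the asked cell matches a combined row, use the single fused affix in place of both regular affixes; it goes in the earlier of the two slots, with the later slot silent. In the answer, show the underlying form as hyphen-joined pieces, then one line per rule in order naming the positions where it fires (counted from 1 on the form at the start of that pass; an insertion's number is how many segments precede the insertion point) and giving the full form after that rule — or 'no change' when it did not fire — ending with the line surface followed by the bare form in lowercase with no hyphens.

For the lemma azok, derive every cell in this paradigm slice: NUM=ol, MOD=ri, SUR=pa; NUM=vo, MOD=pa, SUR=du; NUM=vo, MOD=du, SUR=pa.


cell NUM=ol, MOD=ri, SUR=pa:
underlying: na-azok-le-u
1. f -> v, k -> g, s -> z / _ Z: no change
2. f -> v, k -> g, s -> z / V _ V: no change
3. 0 -> i / C _ C: inserts after position(s) 6: naazokileu
surface: naazokileu

cell NUM=vo, MOD=pa, SUR=du:
underlying: kg-azok-nik-ra
1. f -> v, k -> g, s -> z / _ Z: fires at position(s) 1: ggazoknikra
2. f -> v, k -> g, s -> z / V _ V: no change
3. 0 -> i / C _ C: inserts after position(s) 1, 6, 9: gigazokinikira
surface: gigazokinikira

cell NUM=vo, MOD=du, SUR=pa:
underlying: me-azok-nik-u
1. f -> v, k -> g, s -> z / _ Z: no change
2. f -> v, k -> g, s -> z / V _ V: fires at position(s) 9: meazoknigu
3. 0 -> i / C _ C: inserts after position(s) 6: meazokinigu
surface: meazokinigu


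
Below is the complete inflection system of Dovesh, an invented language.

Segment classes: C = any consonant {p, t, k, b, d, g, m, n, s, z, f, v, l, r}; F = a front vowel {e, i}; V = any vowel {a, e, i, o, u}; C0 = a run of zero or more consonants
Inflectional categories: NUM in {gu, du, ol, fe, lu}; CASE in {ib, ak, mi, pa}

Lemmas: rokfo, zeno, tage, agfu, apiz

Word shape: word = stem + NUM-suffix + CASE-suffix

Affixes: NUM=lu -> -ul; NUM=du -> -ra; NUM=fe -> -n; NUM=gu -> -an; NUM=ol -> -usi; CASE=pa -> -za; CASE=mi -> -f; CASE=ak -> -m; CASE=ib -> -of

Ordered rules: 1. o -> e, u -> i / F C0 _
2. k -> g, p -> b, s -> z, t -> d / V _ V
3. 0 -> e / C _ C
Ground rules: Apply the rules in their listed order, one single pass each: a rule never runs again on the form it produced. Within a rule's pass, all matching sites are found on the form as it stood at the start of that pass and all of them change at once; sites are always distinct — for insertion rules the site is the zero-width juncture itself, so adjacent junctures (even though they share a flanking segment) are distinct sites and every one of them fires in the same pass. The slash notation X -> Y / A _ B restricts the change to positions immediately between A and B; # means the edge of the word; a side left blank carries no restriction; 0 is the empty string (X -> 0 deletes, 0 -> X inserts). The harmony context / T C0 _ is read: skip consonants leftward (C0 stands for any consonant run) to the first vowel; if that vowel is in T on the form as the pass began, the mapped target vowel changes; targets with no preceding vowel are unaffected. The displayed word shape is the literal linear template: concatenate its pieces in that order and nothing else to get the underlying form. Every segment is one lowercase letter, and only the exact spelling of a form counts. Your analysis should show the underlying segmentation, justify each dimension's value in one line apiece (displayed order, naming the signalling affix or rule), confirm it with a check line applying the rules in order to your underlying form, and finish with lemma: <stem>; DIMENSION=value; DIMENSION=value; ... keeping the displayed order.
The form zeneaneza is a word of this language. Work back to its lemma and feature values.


underlying: zeno-an-za
NUM=gu - signalled by the affix -an
CASE=pa - signalled by the affix -za
check: zenoanza -> zeneanza -> zeneanza -> zeneaneza
lemma: zeno; NUM=gu; CASE=pa


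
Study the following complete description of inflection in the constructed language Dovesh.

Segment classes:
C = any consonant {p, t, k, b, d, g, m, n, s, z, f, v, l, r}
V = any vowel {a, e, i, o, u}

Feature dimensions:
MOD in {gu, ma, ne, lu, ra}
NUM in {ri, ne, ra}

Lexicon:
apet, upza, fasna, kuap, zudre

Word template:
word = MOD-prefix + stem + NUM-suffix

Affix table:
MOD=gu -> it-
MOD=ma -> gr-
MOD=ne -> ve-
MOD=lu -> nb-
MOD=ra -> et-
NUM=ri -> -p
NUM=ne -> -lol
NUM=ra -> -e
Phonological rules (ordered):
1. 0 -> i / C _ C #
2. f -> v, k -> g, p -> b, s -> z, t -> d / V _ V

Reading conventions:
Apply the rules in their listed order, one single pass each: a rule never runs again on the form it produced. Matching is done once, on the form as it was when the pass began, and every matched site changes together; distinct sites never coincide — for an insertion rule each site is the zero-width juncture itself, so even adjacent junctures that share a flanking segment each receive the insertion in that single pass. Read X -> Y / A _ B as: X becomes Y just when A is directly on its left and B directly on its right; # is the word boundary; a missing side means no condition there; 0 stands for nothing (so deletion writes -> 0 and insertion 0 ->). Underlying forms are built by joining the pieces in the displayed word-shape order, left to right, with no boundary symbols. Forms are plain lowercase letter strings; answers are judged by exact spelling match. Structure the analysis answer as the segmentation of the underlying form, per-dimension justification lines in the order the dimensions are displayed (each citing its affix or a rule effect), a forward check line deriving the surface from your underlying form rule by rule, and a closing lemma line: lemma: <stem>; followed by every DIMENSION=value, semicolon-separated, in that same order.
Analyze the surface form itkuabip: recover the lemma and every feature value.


underlying: it-kuap-p
MOD=gu - signalled by the affix it-
NUM=ri - signalled by the affix -p
check: itkuapp -> itkuapip -> itkuabip
lemma: kuap; MOD=gu; NUM=ri


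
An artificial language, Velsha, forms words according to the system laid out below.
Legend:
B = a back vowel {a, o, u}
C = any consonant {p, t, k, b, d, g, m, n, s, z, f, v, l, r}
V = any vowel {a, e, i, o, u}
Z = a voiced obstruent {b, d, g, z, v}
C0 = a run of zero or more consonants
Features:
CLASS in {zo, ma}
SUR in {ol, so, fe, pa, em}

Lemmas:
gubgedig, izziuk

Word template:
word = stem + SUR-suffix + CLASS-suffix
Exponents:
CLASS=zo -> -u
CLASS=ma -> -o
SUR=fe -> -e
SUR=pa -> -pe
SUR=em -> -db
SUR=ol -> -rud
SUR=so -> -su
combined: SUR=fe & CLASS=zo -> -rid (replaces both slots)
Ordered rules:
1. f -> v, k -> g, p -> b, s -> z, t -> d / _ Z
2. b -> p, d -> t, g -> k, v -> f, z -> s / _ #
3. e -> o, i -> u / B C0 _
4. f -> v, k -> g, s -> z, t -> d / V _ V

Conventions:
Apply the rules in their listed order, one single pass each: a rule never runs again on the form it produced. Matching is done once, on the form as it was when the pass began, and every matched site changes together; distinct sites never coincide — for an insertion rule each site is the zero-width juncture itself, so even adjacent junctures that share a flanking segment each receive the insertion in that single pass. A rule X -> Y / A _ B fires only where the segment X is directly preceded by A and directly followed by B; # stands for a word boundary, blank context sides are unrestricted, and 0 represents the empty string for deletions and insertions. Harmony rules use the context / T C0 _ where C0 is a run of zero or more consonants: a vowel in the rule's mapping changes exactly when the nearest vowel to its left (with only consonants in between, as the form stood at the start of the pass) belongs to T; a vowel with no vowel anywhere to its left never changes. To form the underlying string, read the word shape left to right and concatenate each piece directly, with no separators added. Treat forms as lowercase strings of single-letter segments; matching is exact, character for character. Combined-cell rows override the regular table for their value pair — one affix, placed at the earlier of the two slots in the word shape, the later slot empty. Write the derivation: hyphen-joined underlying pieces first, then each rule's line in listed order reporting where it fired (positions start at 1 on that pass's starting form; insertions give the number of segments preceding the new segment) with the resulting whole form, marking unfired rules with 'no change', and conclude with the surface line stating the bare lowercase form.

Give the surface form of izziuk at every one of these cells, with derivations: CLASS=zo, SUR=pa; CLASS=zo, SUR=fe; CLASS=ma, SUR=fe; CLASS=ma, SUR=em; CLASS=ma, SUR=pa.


cell CLASS=zo, SUR=pa:
underlying: izziuk-pe-u
1. f -> v, k -> g, p -> b, s -> z, t -> d / _ Z: no change
2. b -> p, d -> t, g -> k, v -> f, z -> s / _ #: no change
3. e -> o, i -> u / B C0 _: fires at position(s) 8: izziukpou
4. f -> v, k -> g, s -> z, t -> d / V _ V: no change
surface: izziukpou

cell CLASS=zo, SUR=fe:
underlying: izziuk-rid
1. f -> v, k -> g, p -> b, s -> z, t -> d / _ Z: no change
2. b -> p, d -> t, g -> k, v -> f, z -> s / _ #: fires at position(s) 9: izziukrit
3. e -> o, i -> u / B C0 _: fires at position(s) 8: izziukrut
4. f -> v, k -> g, s -> z, t -> d / V _ V: no change
surface: izziukrut

cell CLASS=ma, SUR=fe:
underlying: izziuk-e-o
1. f -> v, k -> g, p -> b, s -> z, t -> d / _ Z: no change
2. b -> p, d -> t, g -> k, v -> f, z -> s / _ #: no change
3. e -> o, i -> u / B C0 _: fires at position(s) 7: izziukoo
4. f -> v, k -> g, s -> z, t -> d / V _ V: fires at position(s) 6: izziugoo
surface: izziugoo

cell CLASS=ma, SUR=em:
underlying: izziuk-db-o
1. f -> v, k -> g, p -> b, s -> z, t -> d / _ Z: fires at position(s) 6: izziugdbo
2. b -> p, d -> t, g -> k, v -> f, z -> s / _ #: no change
3. e -> o, i -> u / B C0 _: no change
4. f -> v, k -> g, s -> z, t -> d / V _ V: no change
surface: izziugdbo

cell CLASS=ma, SUR=pa:
underlying: izziuk-pe-o
1. f -> v, k -> g, p -> b, s -> z, t -> d / _ Z: no change
2. b -> p, d -> t, g -> k, v -> f, z -> s / _ #: no change
3. e -> o, i -> u / B C0 _: fires at position(s) 8: izziukpoo
4. f -> v, k -> g, s -> z, t -> d / V _ V: no change
surface: izziukpoo


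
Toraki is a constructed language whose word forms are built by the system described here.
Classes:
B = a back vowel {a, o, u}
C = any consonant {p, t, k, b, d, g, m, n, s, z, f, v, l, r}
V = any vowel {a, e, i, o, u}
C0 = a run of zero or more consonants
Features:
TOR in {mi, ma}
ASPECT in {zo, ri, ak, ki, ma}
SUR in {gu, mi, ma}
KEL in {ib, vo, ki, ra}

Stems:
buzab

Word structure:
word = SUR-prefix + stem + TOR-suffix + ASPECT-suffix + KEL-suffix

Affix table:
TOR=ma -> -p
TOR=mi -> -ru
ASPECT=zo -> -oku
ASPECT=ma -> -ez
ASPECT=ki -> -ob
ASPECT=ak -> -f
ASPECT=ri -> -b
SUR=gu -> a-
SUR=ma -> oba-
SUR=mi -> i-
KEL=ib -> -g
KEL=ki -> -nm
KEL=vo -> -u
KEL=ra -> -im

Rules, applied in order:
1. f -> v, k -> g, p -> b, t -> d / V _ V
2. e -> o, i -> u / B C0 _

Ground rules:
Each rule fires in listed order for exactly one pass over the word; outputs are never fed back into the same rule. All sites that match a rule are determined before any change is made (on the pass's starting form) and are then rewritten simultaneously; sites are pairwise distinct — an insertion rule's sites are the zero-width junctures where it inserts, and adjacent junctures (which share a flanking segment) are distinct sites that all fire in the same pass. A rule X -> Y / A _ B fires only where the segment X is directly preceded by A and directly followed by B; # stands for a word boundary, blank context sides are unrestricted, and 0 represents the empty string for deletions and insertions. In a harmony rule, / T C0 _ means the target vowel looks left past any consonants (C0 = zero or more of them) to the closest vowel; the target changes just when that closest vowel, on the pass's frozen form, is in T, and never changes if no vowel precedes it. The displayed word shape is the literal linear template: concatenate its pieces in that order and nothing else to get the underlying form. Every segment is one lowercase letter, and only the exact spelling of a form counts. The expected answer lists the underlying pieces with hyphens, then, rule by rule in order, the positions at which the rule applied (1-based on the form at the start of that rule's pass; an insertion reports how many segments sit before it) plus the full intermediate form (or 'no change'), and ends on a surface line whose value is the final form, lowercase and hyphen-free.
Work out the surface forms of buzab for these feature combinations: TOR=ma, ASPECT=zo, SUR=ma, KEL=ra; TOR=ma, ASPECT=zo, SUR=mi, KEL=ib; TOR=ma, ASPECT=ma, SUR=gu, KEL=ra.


cell TOR=ma, ASPECT=zo, SUR=ma, KEL=ra:
underlying: oba-buzab-p-oku-im
1. f -> v, k -> g, p -> b, t -> d / V _ V: fires at position(s) 11: obabuzabpoguim
2. e -> o, i -> u / B C0 _: fires at position(s) 13: obabuzabpoguum
surface: obabuzabpoguum

cell TOR=ma, ASPECT=zo, SUR=mi, KEL=ib:
underlying: i-buzab-p-oku-g
1. f -> v, k -> g, p -> b, t -> d / V _ V: fires at position(s) 9: ibuzabpogug
2. e -> o, i -> u / B C0 _: no change
surface: ibuzabpogug

cell TOR=ma, ASPECT=ma, SUR=gu, KEL=ra:
underlying: a-buzab-p-ez-im
1. f -> v, k -> g, p -> b, t -> d / V _ V: no change
2. e -> o, i -> u / B C0 _: fires at position(s) 8: abuzabpozim
surface: abuzabpozim


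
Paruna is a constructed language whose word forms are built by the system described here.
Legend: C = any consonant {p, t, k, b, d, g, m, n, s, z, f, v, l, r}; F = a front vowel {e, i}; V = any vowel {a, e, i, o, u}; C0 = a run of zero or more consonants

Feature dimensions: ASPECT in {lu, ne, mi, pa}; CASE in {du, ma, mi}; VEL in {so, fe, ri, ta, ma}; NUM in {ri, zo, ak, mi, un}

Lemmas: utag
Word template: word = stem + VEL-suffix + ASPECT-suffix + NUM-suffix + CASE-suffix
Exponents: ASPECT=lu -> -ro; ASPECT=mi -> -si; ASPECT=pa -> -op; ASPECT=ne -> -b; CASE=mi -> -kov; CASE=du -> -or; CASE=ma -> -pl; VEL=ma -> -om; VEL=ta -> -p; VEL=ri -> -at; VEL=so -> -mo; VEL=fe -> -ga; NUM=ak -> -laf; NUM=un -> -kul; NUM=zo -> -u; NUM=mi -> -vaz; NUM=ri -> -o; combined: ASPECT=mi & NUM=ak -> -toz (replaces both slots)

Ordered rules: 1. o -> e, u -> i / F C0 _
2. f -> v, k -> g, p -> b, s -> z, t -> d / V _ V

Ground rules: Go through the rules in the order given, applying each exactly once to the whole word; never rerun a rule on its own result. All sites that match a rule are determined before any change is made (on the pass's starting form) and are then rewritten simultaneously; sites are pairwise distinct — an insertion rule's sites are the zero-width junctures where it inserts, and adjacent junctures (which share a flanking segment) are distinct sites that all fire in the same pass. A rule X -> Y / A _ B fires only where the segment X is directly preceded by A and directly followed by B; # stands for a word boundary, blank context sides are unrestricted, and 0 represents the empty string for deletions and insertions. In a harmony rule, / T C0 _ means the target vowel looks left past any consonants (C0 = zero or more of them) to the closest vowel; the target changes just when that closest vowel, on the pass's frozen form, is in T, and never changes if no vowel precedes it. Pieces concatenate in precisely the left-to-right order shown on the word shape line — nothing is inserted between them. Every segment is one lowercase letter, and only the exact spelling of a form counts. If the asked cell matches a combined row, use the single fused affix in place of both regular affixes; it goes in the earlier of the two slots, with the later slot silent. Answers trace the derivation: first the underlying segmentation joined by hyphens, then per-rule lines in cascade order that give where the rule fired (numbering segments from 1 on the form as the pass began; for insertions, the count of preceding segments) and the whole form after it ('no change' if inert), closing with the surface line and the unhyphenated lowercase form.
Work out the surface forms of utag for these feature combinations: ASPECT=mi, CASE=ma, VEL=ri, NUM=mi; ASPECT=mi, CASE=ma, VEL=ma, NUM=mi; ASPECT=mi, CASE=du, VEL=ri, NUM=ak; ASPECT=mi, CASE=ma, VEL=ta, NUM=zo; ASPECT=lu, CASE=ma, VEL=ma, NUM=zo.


cell ASPECT=mi, CASE=ma, VEL=ri, NUM=mi:
underlying: utag-at-si-vaz-pl
1. o -> e, u -> i / F C0 _: no change
2. f -> v, k -> g, p -> b, s -> z, t -> d / V _ V: fires at position(s) 2: udagatsivazpl
surface: udagatsivazpl

cell ASPECT=mi, CASE=ma, VEL=ma, NUM=mi:
underlying: utag-om-si-vaz-pl
1. o -> e, u -> i / F C0 _: no change
2. f -> v, k -> g, p -> b, s -> z, t -> d / V _ V: fires at position(s) 2: udagomsivazpl
surface: udagomsivazpl

cell ASPECT=mi, CASE=du, VEL=ri, NUM=ak:
underlying: utag-at-toz-or
1. o -> e, u -> i / F C0 _: no change
2. f -> v, k -> g, p -> b, s -> z, t -> d / V _ V: fires at position(s) 2: udagattozor
surface: udagattozor

cell ASPECT=mi, CASE=ma, VEL=ta, NUM=zo:
underlying: utag-p-si-u-pl
1. o -> e, u -> i / F C0 _: fires at position(s) 8: utagpsiipl
2. f -> v, k -> g, p -> b, s -> z, t -> d / V _ V: fires at position(s) 2: udagpsiipl
surface: udagpsiipl

cell ASPECT=lu, CASE=ma, VEL=ma, NUM=zo:
underlying: utag-om-ro-u-pl
1. o -> e, u -> i / F C0 _: no change
2. f -> v, k -> g, p -> b, s -> z, t -> d / V _ V: fires at position(s) 2: udagomroupl
surface: udagomroupl
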